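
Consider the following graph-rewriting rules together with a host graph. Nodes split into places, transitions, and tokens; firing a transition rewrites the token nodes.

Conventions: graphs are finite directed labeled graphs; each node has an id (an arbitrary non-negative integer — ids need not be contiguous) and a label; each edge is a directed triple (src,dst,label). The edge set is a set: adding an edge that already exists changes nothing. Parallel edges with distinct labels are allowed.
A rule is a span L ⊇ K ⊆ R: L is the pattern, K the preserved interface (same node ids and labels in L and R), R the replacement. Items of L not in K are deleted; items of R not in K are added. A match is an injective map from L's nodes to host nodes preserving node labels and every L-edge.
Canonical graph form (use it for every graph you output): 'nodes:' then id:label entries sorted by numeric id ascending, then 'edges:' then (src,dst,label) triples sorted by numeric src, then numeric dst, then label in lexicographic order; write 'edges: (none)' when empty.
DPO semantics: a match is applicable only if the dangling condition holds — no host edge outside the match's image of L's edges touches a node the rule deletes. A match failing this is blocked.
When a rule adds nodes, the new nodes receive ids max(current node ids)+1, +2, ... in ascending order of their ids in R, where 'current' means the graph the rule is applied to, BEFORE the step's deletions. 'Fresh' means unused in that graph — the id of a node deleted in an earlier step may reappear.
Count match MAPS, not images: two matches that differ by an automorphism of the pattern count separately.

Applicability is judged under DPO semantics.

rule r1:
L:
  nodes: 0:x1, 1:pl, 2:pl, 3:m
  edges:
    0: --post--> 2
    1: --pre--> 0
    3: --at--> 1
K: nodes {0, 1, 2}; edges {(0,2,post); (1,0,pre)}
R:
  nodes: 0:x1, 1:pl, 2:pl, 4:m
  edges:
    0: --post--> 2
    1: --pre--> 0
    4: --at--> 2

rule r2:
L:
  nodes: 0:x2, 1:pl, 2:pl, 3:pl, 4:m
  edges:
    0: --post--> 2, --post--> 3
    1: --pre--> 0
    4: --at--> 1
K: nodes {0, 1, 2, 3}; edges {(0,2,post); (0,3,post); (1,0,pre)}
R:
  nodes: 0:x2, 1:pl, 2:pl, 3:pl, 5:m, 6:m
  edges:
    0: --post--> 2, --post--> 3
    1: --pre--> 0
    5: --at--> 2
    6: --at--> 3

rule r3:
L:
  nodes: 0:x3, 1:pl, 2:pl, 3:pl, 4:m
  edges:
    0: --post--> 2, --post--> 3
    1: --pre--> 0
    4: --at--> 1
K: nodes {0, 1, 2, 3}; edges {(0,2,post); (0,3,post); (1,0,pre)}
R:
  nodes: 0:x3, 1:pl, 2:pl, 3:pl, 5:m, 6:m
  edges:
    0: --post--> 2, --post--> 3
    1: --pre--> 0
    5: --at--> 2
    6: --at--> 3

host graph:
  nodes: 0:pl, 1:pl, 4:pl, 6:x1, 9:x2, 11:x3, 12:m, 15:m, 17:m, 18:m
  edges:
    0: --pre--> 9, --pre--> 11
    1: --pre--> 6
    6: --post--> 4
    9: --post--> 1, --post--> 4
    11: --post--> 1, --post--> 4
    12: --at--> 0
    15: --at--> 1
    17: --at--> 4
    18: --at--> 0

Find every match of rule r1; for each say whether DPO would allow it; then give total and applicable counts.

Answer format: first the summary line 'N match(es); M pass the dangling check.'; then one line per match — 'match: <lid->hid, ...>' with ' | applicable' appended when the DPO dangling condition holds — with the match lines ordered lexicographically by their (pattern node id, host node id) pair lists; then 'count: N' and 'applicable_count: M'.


1 match(es); 1 pass the dangling check.
match: 0->6, 1->1, 2->4, 3->15 | applicable
count: 1
applicable_count: 1


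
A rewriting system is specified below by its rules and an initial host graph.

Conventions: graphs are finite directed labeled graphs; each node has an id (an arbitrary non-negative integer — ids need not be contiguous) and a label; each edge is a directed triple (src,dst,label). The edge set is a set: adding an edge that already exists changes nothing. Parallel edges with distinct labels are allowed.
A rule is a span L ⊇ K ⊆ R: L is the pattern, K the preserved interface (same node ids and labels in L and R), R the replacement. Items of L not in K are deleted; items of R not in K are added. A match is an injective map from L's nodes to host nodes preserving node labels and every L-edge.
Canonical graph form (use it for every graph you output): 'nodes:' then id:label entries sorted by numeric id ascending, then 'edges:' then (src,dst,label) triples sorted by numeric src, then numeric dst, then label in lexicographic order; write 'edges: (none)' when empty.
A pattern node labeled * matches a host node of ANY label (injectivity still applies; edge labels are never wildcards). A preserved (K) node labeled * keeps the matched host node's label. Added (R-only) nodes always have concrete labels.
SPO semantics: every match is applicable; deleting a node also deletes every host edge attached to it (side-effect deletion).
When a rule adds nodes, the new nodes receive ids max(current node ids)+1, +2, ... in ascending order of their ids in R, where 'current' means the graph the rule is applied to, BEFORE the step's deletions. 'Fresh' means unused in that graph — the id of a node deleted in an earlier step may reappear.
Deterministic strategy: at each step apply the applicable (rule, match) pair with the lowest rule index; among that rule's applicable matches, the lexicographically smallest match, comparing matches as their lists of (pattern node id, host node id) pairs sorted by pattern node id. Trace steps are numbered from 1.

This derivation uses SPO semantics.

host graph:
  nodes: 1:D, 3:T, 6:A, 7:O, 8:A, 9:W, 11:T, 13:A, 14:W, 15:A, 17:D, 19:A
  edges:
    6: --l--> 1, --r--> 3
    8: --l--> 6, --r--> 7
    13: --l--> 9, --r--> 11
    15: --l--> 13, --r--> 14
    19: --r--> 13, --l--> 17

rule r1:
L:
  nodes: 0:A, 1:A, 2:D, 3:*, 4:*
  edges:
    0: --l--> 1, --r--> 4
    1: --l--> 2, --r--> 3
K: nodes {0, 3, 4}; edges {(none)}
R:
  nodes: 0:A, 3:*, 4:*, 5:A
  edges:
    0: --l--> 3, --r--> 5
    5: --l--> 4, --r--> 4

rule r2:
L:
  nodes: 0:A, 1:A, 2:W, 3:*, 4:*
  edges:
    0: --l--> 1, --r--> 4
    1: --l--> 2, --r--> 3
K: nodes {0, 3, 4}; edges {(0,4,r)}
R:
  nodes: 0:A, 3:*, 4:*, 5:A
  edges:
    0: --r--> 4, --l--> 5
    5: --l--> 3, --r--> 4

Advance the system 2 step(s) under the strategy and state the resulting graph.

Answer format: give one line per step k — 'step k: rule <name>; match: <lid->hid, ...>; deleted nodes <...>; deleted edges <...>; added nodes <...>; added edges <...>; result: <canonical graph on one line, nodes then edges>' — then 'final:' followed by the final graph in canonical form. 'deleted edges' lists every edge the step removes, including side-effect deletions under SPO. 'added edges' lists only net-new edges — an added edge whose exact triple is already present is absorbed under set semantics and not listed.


step 1: rule r1; match: 0->8, 1->6, 2->1, 3->3, 4->7; deleted nodes 1, 6; deleted edges (6,1,l); (6,3,r); (8,6,l); (8,7,r); added nodes 20; added edges (8,3,l); (8,20,r); (20,7,l); (20,7,r); result: nodes: 3:T, 7:O, 8:A, 9:W, 11:T, 13:A, 14:W, 15:A, 17:D, 19:A, 20:A edges: (8,3,l); (8,20,r); (13,9,l); (13,11,r); (15,13,l); (15,14,r); (19,13,r); (19,17,l); (20,7,l); (20,7,r)
step 2: rule r2; match: 0->15, 1->13, 2->9, 3->11, 4->14; deleted nodes 9, 13; deleted edges (13,9,l); (13,11,r); (15,13,l); (19,13,r); added nodes 21; added edges (15,21,l); (21,11,l); (21,14,r); result: nodes: 3:T, 7:O, 8:A, 11:T, 14:W, 15:A, 17:D, 19:A, 20:A, 21:A edges: (8,3,l); (8,20,r); (15,14,r); (15,21,l); (19,17,l); (20,7,l); (20,7,r); (21,11,l); (21,14,r)
final:
nodes: 3:T, 7:O, 8:A, 11:T, 14:W, 15:A, 17:D, 19:A, 20:A, 21:A
edges: (8,3,l); (8,20,r); (15,14,r); (15,21,l); (19,17,l); (20,7,l); (20,7,r); (21,11,l); (21,14,r)


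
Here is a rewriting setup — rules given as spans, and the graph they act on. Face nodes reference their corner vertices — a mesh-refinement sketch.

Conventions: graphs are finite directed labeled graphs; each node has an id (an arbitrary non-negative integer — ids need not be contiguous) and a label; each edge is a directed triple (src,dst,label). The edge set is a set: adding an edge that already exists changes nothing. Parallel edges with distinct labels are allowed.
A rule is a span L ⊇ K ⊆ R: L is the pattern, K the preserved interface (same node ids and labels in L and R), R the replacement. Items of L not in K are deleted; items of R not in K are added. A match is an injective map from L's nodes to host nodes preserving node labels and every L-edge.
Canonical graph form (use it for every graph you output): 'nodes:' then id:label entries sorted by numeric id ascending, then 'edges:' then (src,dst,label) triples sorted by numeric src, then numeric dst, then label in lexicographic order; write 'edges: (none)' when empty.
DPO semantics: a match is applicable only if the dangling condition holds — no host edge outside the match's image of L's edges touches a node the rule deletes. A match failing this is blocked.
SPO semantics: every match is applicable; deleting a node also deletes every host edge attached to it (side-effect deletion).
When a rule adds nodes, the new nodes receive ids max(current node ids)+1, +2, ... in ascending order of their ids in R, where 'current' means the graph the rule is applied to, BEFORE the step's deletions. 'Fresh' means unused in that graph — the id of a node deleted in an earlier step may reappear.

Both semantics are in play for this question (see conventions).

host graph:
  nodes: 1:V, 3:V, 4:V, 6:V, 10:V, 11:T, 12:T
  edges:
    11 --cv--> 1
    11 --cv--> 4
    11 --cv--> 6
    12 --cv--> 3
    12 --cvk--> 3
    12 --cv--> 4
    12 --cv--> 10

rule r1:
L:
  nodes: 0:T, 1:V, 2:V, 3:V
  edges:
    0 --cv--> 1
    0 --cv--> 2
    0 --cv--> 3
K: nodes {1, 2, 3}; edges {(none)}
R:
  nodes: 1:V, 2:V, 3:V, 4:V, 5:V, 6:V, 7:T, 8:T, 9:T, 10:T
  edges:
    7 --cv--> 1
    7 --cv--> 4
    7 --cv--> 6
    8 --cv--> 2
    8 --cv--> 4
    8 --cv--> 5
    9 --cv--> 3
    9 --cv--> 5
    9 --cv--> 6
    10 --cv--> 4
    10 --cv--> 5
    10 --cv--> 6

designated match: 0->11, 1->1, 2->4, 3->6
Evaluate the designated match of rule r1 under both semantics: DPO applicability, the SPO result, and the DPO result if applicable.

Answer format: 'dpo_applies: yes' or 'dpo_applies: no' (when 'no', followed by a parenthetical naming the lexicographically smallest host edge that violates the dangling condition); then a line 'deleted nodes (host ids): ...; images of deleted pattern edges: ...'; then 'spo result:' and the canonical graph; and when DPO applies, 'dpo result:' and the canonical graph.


dpo_applies: yes
deleted nodes (host ids): 11; images of deleted pattern edges: (11,1,cv); (11,4,cv); (11,6,cv)
spo result:
nodes: 1:V, 3:V, 4:V, 6:V, 10:V, 12:T, 13:V, 14:V, 15:V, 16:T, 17:T, 18:T, 19:T
edges: (12,3,cv); (12,3,cvk); (12,4,cv); (12,10,cv); (16,1,cv); (16,13,cv); (16,15,cv); (17,4,cv); (17,13,cv); (17,14,cv); (18,6,cv); (18,14,cv); (18,15,cv); (19,13,cv); (19,14,cv); (19,15,cv)
dpo result:
nodes: 1:V, 3:V, 4:V, 6:V, 10:V, 12:T, 13:V, 14:V, 15:V, 16:T, 17:T, 18:T, 19:T
edges: (12,3,cv); (12,3,cvk); (12,4,cv); (12,10,cv); (16,1,cv); (16,13,cv); (16,15,cv); (17,4,cv); (17,13,cv); (17,14,cv); (18,6,cv); (18,14,cv); (18,15,cv); (19,13,cv); (19,14,cv); (19,15,cv)


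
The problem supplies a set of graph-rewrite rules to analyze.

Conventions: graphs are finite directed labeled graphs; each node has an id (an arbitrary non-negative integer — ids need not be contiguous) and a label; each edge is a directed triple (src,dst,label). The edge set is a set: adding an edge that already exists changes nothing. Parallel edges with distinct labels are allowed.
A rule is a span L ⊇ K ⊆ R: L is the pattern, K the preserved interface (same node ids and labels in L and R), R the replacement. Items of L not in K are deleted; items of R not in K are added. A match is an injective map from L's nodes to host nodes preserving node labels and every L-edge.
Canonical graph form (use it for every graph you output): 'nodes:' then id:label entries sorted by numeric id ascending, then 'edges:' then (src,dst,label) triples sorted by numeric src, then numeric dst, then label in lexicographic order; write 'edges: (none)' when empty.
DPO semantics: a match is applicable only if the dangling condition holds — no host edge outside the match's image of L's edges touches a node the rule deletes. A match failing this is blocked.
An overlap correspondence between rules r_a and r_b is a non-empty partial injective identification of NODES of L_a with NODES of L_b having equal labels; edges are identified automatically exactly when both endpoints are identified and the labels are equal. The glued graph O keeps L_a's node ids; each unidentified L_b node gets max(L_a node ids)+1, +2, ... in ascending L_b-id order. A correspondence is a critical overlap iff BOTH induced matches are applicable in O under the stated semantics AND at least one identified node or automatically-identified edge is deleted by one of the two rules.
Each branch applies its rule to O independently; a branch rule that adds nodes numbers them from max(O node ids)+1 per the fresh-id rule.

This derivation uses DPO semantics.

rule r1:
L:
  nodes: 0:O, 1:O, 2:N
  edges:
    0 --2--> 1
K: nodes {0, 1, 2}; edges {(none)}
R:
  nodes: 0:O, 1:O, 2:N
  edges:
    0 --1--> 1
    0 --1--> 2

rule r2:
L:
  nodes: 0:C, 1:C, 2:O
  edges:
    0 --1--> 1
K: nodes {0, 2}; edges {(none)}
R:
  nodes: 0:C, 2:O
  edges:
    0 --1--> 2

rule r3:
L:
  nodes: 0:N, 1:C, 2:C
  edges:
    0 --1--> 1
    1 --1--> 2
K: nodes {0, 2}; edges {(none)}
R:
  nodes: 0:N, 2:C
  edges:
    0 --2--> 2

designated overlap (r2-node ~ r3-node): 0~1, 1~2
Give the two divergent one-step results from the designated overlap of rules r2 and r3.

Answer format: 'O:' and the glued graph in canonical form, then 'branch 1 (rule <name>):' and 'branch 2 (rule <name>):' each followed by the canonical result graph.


O:
nodes: 0:C, 1:C, 2:O, 3:N
edges: (0,1,1); (3,0,1)
branch 1 (rule r2):
nodes: 0:C, 2:O, 3:N
edges: (0,2,1); (3,0,1)
branch 2 (rule r3):
nodes: 1:C, 2:O, 3:N
edges: (3,1,2)


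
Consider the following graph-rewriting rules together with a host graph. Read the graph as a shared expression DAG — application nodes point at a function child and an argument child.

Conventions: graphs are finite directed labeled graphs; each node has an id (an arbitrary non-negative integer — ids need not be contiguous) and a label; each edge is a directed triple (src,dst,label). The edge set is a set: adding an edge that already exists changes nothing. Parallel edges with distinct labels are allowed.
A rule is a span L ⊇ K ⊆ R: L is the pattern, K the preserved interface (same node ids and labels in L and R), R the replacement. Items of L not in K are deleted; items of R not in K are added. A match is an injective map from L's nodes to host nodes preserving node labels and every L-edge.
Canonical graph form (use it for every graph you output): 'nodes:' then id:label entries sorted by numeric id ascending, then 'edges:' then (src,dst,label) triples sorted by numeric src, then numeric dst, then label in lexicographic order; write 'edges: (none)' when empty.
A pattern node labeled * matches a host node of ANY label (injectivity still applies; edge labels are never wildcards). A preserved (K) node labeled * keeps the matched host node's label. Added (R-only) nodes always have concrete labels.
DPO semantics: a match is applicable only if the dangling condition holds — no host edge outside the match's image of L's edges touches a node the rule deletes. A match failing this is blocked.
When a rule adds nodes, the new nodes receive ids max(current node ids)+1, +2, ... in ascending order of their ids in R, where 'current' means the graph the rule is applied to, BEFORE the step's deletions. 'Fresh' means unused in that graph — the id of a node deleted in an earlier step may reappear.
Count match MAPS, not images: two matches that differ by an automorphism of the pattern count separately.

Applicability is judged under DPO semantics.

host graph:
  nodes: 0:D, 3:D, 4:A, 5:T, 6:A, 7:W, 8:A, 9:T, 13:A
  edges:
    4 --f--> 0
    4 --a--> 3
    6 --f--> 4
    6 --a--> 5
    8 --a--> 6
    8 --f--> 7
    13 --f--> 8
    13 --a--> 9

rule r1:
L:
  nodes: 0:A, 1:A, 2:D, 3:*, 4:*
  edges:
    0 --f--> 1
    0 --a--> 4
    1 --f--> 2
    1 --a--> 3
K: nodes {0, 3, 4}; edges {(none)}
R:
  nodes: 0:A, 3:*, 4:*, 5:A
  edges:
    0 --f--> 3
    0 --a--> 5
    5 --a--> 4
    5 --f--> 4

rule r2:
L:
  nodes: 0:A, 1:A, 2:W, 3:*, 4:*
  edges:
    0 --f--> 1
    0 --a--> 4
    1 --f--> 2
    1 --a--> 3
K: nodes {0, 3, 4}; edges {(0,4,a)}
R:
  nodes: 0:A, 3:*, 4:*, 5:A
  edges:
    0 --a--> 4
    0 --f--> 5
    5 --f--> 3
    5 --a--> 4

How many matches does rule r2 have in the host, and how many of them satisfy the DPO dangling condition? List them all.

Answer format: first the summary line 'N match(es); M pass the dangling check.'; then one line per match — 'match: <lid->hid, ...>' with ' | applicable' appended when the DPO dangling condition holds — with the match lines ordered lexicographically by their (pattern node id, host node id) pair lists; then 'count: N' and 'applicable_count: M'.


1 match(es); 1 pass the dangling check.
match: 0->13, 1->8, 2->7, 3->6, 4->9 | applicable
count: 1
applicable_count: 1


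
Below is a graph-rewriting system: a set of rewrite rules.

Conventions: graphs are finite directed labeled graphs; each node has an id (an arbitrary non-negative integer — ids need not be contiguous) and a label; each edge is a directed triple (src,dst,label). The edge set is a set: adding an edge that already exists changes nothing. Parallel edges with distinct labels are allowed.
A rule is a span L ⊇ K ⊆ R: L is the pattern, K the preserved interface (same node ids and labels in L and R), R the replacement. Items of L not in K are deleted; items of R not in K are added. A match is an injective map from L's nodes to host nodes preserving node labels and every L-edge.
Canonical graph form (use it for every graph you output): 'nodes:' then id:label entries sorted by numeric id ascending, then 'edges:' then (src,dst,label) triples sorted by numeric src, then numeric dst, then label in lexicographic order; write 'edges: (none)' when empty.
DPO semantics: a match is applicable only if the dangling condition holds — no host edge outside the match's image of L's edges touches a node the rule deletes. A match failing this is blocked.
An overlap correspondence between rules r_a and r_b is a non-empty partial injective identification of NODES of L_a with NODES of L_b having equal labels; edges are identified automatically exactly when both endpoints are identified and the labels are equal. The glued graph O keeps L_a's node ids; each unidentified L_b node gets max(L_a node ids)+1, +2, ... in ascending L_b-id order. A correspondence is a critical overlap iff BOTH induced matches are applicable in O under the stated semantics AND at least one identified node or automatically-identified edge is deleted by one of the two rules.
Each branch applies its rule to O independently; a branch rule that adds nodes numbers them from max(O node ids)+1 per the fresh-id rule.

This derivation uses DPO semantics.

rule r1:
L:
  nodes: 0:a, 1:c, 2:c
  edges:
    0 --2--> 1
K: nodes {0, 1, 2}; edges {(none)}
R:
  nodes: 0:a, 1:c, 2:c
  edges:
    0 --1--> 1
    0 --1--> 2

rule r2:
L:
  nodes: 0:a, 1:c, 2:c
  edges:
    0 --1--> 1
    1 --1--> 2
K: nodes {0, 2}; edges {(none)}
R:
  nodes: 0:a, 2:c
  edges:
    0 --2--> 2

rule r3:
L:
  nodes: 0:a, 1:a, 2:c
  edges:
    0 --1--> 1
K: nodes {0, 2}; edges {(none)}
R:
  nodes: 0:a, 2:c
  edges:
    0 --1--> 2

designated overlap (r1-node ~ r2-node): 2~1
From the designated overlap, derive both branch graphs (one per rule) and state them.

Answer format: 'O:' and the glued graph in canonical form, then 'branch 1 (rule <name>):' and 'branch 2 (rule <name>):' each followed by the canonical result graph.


O:
nodes: 0:a, 1:c, 2:c, 3:a, 4:c
edges: (0,1,2); (2,4,1); (3,2,1)
branch 1 (rule r1):
nodes: 0:a, 1:c, 2:c, 3:a, 4:c
edges: (0,1,1); (0,2,1); (2,4,1); (3,2,1)
branch 2 (rule r2):
nodes: 0:a, 1:c, 3:a, 4:c
edges: (0,1,2); (3,4,2)


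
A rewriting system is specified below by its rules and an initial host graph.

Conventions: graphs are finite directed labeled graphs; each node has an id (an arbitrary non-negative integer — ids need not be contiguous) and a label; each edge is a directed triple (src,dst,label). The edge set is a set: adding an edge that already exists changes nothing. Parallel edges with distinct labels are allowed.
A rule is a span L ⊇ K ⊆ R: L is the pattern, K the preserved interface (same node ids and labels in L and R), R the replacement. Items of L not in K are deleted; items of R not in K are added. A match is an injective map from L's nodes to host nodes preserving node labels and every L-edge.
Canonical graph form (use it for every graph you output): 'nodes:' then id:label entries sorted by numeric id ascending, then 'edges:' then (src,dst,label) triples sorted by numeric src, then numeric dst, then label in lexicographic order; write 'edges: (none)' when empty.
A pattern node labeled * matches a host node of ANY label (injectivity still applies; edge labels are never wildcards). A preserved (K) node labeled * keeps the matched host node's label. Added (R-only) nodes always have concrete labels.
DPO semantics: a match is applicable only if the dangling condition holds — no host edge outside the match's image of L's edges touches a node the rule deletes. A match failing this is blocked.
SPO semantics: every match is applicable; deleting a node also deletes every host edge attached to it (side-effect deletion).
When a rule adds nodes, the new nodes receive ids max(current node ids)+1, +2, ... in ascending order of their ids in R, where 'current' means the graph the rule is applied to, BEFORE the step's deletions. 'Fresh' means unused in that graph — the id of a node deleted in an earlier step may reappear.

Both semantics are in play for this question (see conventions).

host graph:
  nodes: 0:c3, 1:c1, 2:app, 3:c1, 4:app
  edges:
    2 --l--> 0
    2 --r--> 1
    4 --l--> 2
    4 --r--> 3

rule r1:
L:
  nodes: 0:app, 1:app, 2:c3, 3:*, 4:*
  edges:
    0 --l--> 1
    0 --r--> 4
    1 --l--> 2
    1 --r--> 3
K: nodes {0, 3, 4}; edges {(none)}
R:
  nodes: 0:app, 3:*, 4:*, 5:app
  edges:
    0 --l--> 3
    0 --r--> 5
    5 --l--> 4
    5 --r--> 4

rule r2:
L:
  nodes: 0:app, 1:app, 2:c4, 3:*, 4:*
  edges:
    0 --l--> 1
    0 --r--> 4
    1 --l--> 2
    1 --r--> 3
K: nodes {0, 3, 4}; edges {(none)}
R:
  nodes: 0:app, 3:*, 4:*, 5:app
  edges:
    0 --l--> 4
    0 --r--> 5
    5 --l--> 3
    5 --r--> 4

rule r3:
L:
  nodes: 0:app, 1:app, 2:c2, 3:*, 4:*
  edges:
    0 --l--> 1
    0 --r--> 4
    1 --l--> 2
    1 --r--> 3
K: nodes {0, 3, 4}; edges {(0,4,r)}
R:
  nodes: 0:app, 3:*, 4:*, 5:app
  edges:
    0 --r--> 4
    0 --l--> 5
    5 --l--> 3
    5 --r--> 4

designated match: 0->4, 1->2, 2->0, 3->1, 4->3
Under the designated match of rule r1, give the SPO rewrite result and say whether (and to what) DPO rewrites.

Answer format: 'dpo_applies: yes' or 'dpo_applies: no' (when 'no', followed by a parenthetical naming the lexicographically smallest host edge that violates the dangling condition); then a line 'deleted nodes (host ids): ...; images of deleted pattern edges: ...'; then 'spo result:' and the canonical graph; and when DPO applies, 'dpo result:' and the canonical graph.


dpo_applies: yes
deleted nodes (host ids): 0, 2; images of deleted pattern edges: (2,0,l); (2,1,r); (4,2,l); (4,3,r)
spo result:
nodes: 1:c1, 3:c1, 4:app, 5:app
edges: (4,1,l); (4,5,r); (5,3,l); (5,3,r)
dpo result:
nodes: 1:c1, 3:c1, 4:app, 5:app
edges: (4,1,l); (4,5,r); (5,3,l); (5,3,r)


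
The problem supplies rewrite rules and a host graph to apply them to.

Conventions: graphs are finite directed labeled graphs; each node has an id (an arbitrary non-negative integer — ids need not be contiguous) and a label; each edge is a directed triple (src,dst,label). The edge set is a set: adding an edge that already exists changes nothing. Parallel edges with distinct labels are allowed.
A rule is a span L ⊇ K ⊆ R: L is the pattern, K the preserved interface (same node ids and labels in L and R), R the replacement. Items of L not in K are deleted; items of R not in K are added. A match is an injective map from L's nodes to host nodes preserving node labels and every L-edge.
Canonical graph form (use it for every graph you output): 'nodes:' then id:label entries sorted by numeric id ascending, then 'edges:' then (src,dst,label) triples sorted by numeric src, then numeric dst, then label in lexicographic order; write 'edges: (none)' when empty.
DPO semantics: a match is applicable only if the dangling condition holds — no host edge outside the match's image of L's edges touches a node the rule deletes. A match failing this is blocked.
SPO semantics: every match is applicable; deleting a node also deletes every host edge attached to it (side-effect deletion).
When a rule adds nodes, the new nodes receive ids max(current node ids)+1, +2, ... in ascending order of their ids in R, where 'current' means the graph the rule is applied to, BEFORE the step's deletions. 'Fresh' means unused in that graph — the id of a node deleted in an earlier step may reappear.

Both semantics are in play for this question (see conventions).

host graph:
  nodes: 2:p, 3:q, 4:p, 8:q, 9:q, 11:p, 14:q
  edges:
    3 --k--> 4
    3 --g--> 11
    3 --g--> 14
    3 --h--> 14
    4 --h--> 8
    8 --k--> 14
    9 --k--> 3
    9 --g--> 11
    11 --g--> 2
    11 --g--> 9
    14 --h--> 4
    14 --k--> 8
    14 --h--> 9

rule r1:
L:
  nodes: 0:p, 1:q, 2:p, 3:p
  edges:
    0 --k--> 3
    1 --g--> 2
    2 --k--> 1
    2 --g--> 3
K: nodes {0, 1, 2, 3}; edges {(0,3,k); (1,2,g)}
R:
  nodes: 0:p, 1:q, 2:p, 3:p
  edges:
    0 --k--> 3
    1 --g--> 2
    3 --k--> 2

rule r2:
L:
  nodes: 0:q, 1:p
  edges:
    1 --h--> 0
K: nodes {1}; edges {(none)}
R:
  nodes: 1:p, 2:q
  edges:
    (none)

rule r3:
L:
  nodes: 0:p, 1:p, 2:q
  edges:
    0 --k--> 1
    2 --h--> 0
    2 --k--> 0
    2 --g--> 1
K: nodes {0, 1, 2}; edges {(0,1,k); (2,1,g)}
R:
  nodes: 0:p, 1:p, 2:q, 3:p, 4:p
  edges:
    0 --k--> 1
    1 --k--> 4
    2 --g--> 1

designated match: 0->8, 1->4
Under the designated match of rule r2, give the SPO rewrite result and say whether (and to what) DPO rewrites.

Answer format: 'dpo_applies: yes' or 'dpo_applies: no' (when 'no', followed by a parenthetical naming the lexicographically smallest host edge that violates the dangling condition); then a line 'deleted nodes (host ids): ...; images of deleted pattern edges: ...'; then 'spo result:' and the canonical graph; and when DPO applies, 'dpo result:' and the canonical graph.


dpo_applies: no
(the rule deletes node 8, which keeps host edge (8,14,k) outside the match image — the dangling condition fails, DPO blocks; SPO proceeds and side-deletes such edges)
deleted nodes (host ids): 8; images of deleted pattern edges: (4,8,h)
spo result:
nodes: 2:p, 3:q, 4:p, 9:q, 11:p, 14:q, 15:q
edges: (3,4,k); (3,11,g); (3,14,g); (3,14,h); (9,3,k); (9,11,g); (11,2,g); (11,9,g); (14,4,h); (14,9,h)


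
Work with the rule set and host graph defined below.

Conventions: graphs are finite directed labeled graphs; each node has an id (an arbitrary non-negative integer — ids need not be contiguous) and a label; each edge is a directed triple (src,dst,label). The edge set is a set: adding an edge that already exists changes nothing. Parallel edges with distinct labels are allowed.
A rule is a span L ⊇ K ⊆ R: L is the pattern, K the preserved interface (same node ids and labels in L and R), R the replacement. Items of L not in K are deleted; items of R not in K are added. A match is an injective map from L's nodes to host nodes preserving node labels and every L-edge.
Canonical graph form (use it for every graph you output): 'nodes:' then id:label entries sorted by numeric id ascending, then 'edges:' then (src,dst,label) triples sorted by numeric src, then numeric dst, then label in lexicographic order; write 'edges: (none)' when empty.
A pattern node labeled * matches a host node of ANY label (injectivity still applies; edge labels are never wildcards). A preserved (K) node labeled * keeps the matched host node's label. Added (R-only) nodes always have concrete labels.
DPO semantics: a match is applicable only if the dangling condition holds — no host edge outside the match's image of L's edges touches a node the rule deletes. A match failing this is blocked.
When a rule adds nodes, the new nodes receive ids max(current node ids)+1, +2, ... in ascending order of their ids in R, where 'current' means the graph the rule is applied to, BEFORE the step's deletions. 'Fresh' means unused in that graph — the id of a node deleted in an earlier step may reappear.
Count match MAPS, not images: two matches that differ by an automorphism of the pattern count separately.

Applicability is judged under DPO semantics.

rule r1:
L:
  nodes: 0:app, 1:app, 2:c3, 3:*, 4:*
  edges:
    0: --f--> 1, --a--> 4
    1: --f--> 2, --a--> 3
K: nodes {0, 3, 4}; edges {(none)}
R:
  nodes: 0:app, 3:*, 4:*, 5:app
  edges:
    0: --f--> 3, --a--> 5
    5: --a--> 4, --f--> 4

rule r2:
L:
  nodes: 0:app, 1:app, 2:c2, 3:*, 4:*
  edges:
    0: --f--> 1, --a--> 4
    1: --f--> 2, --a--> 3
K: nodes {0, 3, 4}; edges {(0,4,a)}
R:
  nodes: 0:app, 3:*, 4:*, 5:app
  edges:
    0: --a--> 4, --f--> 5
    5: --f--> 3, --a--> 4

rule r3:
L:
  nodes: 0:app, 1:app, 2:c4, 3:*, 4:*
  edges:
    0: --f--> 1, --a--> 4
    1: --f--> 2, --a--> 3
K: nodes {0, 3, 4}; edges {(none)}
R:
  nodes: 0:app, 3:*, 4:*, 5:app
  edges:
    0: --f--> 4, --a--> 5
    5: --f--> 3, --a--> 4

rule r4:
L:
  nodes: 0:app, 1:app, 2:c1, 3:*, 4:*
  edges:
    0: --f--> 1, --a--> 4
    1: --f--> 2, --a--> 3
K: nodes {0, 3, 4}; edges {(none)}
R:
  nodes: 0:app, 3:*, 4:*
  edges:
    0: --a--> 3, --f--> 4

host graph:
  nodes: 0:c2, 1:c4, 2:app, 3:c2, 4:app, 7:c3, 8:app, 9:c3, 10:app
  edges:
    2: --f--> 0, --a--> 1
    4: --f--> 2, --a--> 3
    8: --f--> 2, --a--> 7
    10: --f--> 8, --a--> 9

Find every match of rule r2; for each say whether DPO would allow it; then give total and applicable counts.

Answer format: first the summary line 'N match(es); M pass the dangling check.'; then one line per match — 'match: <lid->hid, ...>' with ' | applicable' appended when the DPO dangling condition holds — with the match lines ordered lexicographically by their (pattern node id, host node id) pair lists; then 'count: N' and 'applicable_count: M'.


2 match(es); 0 pass the dangling check.
match: 0->4, 1->2, 2->0, 3->1, 4->3
match: 0->8, 1->2, 2->0, 3->1, 4->7
count: 2
applicable_count: 0


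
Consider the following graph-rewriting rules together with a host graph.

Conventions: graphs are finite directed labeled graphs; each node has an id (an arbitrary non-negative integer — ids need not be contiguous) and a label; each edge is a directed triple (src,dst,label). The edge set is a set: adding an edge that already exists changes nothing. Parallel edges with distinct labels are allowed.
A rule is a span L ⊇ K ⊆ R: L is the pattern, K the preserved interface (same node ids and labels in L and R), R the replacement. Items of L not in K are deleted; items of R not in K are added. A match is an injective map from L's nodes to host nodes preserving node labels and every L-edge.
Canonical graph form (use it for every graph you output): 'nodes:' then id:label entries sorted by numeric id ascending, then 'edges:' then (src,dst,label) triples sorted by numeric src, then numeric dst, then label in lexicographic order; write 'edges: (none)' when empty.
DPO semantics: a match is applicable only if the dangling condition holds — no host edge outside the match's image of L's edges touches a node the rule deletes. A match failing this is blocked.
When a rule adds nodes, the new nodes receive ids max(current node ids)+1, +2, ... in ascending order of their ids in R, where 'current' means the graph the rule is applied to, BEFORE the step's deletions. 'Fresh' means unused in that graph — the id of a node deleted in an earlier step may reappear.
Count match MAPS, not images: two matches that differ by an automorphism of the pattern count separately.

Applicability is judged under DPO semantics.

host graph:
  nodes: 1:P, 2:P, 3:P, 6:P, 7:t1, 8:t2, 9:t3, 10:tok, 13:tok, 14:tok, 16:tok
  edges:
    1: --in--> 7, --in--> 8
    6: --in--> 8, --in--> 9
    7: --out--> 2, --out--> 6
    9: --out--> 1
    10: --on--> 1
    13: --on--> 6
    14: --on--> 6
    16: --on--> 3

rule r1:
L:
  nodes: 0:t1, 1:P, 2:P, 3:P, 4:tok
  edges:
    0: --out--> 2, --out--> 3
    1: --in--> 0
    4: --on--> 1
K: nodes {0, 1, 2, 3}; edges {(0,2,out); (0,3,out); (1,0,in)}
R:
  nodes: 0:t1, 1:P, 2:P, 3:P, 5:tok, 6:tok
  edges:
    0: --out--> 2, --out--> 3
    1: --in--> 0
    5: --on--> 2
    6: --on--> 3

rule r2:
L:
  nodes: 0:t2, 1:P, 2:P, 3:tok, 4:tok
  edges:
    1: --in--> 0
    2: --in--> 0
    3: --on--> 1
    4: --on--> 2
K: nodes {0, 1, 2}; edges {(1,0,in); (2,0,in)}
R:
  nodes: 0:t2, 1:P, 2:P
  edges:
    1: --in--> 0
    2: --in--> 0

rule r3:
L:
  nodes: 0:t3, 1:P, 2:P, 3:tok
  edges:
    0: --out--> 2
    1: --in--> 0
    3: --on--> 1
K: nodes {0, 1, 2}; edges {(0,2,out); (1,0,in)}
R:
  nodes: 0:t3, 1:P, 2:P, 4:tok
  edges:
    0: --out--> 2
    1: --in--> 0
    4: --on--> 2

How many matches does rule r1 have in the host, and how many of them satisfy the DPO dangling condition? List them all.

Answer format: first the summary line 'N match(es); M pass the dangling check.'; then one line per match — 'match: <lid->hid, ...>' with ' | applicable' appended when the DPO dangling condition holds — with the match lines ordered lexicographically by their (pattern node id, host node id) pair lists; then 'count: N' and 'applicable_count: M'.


2 match(es); 2 pass the dangling check.
match: 0->7, 1->1, 2->2, 3->6, 4->10 | applicable
match: 0->7, 1->1, 2->6, 3->2, 4->10 | applicable
count: 2
applicable_count: 2


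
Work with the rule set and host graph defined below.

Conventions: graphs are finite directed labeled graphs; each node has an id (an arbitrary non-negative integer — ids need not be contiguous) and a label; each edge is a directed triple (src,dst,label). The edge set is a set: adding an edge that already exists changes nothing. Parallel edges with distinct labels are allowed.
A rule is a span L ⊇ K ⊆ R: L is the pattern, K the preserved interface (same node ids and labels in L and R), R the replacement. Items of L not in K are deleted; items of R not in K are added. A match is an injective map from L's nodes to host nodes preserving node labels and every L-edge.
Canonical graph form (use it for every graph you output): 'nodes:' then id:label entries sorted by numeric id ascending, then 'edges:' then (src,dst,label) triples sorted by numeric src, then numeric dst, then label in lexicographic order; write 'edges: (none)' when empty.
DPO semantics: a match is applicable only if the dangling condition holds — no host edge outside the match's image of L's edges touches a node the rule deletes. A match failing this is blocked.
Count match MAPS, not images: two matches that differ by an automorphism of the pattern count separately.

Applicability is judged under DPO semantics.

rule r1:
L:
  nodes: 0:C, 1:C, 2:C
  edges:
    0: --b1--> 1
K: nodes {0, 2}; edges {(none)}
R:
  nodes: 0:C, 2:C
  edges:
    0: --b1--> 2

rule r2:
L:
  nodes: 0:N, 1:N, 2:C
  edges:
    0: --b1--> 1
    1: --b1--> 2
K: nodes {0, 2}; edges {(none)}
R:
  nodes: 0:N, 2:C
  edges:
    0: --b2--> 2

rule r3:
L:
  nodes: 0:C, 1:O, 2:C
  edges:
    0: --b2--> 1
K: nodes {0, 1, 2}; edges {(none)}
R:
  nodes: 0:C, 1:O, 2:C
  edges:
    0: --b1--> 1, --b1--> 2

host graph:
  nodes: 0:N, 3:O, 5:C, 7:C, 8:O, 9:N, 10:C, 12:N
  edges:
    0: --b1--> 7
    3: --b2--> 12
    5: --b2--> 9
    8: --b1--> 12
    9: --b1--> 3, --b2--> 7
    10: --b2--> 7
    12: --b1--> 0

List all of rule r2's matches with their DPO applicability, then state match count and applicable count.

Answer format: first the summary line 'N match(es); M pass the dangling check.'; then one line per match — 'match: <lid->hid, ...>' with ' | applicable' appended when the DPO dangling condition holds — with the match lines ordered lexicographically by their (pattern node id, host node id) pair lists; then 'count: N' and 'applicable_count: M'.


1 match(es); 1 pass the dangling check.
match: 0->12, 1->0, 2->7 | applicable
count: 1
applicable_count: 1


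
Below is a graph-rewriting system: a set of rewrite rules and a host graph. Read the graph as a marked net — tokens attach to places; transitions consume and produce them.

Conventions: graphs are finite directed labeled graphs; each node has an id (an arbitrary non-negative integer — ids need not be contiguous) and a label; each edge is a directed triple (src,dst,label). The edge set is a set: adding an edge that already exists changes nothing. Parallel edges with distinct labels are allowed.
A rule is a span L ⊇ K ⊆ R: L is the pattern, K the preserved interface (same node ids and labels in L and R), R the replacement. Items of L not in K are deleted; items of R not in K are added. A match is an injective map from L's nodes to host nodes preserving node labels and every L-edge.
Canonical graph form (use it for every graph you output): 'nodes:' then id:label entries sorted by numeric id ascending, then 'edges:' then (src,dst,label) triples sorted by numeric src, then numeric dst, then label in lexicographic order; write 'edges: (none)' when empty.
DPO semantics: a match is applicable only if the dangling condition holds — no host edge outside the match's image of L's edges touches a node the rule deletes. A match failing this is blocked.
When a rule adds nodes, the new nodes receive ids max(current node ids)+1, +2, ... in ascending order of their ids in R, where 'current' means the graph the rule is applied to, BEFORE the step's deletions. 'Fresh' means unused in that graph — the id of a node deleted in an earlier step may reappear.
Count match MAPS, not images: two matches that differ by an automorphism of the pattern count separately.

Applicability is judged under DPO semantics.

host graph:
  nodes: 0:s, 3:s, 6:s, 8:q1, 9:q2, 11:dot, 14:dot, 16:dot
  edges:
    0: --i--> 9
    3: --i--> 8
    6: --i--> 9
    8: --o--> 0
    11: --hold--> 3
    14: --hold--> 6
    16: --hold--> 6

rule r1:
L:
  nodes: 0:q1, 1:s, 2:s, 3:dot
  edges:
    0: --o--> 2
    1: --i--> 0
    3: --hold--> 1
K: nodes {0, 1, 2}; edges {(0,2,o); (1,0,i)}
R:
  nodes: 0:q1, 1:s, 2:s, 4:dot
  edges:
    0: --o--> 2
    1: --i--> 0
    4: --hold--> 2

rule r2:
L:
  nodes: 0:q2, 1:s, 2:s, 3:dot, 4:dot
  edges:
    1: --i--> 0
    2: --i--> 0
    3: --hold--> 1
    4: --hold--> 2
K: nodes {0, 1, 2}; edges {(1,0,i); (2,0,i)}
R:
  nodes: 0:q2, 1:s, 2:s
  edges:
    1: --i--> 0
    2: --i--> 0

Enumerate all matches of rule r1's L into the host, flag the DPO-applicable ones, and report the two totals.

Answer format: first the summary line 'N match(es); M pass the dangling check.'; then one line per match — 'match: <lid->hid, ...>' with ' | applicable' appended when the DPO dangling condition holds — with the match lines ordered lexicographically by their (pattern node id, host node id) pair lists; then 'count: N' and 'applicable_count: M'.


1 match(es); 1 pass the dangling check.
match: 0->8, 1->3, 2->0, 3->11 | applicable
count: 1
applicable_count: 1


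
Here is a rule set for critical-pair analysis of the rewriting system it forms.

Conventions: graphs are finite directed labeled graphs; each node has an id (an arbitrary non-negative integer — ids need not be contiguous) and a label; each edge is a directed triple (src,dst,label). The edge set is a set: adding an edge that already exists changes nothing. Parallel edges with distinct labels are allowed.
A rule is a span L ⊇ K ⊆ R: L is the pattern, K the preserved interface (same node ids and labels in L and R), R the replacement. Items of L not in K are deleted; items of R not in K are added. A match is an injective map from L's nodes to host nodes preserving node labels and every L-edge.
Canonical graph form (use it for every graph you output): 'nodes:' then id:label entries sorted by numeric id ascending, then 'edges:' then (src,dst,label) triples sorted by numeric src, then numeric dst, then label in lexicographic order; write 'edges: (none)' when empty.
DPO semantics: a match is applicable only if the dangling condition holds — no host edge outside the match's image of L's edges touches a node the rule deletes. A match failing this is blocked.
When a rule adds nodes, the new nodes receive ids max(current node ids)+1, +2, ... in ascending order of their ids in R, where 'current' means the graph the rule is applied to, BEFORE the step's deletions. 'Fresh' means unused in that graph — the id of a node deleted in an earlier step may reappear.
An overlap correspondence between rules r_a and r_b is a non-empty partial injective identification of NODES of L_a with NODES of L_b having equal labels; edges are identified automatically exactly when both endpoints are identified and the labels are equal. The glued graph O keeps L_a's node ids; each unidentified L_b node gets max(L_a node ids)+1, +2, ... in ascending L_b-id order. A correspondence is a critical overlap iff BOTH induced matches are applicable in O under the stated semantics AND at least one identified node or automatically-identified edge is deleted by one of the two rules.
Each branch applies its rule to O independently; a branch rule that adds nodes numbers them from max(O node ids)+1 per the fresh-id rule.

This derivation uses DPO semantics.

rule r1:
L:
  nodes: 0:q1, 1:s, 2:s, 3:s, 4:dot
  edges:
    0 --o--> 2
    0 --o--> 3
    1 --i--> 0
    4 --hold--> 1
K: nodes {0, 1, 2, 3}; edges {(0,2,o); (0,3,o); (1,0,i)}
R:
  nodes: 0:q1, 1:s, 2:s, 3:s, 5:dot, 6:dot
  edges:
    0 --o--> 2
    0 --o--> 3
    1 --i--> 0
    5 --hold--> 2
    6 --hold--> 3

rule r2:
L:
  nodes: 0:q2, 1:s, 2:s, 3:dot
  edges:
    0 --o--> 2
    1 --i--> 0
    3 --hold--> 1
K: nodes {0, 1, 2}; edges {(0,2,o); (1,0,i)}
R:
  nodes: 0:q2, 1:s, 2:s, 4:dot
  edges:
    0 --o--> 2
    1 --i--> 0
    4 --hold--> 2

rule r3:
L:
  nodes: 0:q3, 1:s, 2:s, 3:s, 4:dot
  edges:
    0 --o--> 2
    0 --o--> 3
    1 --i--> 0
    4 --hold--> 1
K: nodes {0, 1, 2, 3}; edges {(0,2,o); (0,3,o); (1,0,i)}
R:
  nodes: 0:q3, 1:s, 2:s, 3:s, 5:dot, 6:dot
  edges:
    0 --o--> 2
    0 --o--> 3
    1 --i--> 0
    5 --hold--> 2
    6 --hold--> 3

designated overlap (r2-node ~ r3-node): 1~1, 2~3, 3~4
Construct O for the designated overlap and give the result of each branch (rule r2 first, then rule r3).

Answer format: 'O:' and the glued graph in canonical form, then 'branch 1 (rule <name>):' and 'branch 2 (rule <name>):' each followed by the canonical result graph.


O:
nodes: 0:q2, 1:s, 2:s, 3:dot, 4:q3, 5:s
edges: (0,2,o); (1,0,i); (1,4,i); (3,1,hold); (4,2,o); (4,5,o)
branch 1 (rule r2):
nodes: 0:q2, 1:s, 2:s, 4:q3, 5:s, 6:dot
edges: (0,2,o); (1,0,i); (1,4,i); (4,2,o); (4,5,o); (6,2,hold)
branch 2 (rule r3):
nodes: 0:q2, 1:s, 2:s, 4:q3, 5:s, 6:dot, 7:dot
edges: (0,2,o); (1,0,i); (1,4,i); (4,2,o); (4,5,o); (6,5,hold); (7,2,hold)
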